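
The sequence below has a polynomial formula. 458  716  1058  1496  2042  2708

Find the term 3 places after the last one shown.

5546

D1: 258, 342, 438, 546, 666
D2: 84, 96, 108, 120
D3: 12, 12, 12
Third differences constant at 12.
120 + 12 = 132;  666 + 132 = 798;  2708 + 798 = 3506
132 + 12 = 144;  798 + 144 = 942;  3506 + 942 = 4448
144 + 12 = 156;  942 + 156 = 1098;  4448 + 1098 = 5546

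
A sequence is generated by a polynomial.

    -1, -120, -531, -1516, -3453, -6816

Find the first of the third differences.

-282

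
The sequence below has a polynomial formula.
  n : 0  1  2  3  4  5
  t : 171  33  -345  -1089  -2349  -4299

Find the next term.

-7137

First differences: -138, -378, -744, -1260, -1950
Second differences: -240, -366, -516, -690
Third differences: -126, -150, -174
Fourth differences: -24, -24
Constant fourth difference = -24, so extend:
-174 − 24 = -198;  -690 − 198 = -888;  -1950 − 888 = -2838;  -4299 − 2838 = -7137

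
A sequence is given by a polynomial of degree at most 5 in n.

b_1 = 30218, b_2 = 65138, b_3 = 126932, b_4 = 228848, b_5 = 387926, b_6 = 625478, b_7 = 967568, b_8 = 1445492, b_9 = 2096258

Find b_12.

D1: 34920  61794  101916  159078  237552  342090  477924  650766
D2: 26874  40122  57162  78474  104538  135834  172842
D3: 13248  17040  21312  26064  31296  37008
D4: 3792  4272  4752  5232  5712
D5: 480  480  480  480
Constant fifth difference = 480, so extend:
5712 + 480 = 6192;  37008 + 6192 = 43200;  172842 + 43200 = 216042;  650766 + 216042 = 866808;  2096258 + 866808 = 2963066
6192 + 480 = 6672;  43200 + 6672 = 49872;  216042 + 49872 = 265914;  866808 + 265914 = 1132722;  2963066 + 1132722 = 4095788
6672 + 480 = 7152;  49872 + 7152 = 57024;  265914 + 57024 = 322938;  1132722 + 322938 = 1455660;  4095788 + 1455660 = 5551448

5551448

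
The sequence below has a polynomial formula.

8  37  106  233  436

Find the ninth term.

2368

First differences: 29, 69, 127, 203
Second differences: 40, 58, 76
Third differences: 18, 18
Third differences constant at 18.
76 + 18 = 94;  203 + 94 = 297;  436 + 297 = 733
94 + 18 = 112;  297 + 112 = 409;  733 + 409 = 1142
112 + 18 = 130;  409 + 130 = 539;  1142 + 539 = 1681
130 + 18 = 148;  539 + 148 = 687;  1681 + 687 = 2368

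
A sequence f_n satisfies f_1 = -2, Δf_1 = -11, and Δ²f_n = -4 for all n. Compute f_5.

Build the table forward from the leading diagonal:
D2: -4, -4, -4, -4, -4
D1: -11, -15, -19, -23, -27
f: -2, -13, -28, -47, -70

-70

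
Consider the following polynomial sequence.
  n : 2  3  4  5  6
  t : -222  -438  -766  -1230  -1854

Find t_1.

-94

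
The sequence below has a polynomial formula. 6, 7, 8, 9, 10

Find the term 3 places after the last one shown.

13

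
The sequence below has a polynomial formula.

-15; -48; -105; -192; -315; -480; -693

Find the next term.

-33, -57, -87, -123, -165, -213
-24, -30, -36, -42, -48
-6, -6, -6, -6
Constant third difference = -6, so extend:
-48 − 6 = -54;  -213 − 54 = -267;  -693 − 267 = -960

-960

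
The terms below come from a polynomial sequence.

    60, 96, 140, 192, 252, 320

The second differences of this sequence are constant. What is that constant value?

8

First differences: 36, 44, 52, 60, 68
Second differences: 8, 8, 8, 8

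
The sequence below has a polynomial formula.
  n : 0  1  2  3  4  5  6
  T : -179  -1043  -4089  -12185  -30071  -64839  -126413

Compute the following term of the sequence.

-228029

Δ: -864 , -3046 , -8096 , -17886 , -34768 , -61574
Δ²: -2182 , -5050 , -9790 , -16882 , -26806
Δ³: -2868 , -4740 , -7092 , -9924
Δ⁴: -1872 , -2352 , -2832
Δ⁵: -480 , -480
Fifth differences constant at -480.
-2832 − 480 = -3312;  -9924 − 3312 = -13236;  -26806 − 13236 = -40042;  -61574 − 40042 = -101616;  -126413 − 101616 = -228029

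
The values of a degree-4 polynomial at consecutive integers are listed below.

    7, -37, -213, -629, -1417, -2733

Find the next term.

-44, -176, -416, -788, -1316
-132, -240, -372, -528
-108, -132, -156
-24, -24
Fourth differences constant at -24.
-156 − 24 = -180;  -528 − 180 = -708;  -1316 − 708 = -2024;  -2733 − 2024 = -4757

-4757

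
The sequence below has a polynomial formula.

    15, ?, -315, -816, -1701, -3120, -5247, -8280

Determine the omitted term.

-72

Using the last 6 terms:
-501  -885  -1419  -2127  -3033
-384  -534  -708  -906
-150  -174  -198
-24  -24
Constant fourth difference = -24.
Extend backward: -150 + 24 = -126;  -384 + 126 = -258;  -501 + 258 = -243;  -315 + 243 = -72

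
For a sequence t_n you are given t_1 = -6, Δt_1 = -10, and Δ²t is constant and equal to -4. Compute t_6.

-96

Build the table forward from the leading diagonal:
Second differences: -4  -4  -4  -4  -4  -4
First differences: -10  -14  -18  -22  -26  -30
t: -6  -16  -30  -48  -70  -96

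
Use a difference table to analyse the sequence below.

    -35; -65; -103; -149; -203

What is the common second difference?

D1: -30, -38, -46, -54
D2: -8, -8, -8

-8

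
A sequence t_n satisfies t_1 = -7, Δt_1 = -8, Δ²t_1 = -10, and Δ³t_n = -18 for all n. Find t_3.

Build the table forward from the leading diagonal:
D3: -18, -18, -18
D2: -10, -28, -46
D1: -8, -18, -46
t: -7, -15, -33

-33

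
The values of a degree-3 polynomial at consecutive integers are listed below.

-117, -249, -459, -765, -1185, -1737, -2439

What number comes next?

-3309

Δ: -132, -210, -306, -420, -552, -702
Δ²: -78, -96, -114, -132, -150
Δ³: -18, -18, -18, -18
Third differences constant at -18.
-150 − 18 = -168;  -702 − 168 = -870;  -2439 − 870 = -3309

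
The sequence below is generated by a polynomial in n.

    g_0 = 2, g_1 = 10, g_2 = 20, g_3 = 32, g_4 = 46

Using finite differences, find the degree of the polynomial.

8, 10, 12, 14
2, 2, 2
The second differences are constant, so the polynomial has degree 2.

2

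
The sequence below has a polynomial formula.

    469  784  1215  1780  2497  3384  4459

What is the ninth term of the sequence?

7245

315  431  565  717  887  1075
116  134  152  170  188
18  18  18  18
The third differences are constant (18).
188 + 18 = 206;  1075 + 206 = 1281;  4459 + 1281 = 5740
206 + 18 = 224;  1281 + 224 = 1505;  5740 + 1505 = 7245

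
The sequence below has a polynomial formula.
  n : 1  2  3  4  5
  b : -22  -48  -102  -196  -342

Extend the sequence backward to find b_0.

D1: -26, -54, -94, -146
D2: -28, -40, -52
D3: -12, -12
The third differences are constant at -12.
Work back: -28 + 12 = -16;  -26 + 16 = -10;  -22 + 10 = -12

-12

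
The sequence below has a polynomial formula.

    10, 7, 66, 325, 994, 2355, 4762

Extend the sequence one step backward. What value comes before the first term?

9

Δ: -3, 59, 259, 669, 1361, 2407
Δ²: 62, 200, 410, 692, 1046
Δ³: 138, 210, 282, 354
Δ⁴: 72, 72, 72
The fourth differences are constant at 72.
Work back: 138 − 72 = 66;  62 − 66 = -4;  -3 + 4 = 1;  10 − 1 = 9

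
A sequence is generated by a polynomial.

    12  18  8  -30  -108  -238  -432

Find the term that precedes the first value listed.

2

Δ: 6, -10, -38, -78, -130, -194
Δ²: -16, -28, -40, -52, -64
Δ³: -12, -12, -12, -12
The third differences are constant at -12.
Work back: -16 + 12 = -4;  6 + 4 = 10;  12 − 10 = 2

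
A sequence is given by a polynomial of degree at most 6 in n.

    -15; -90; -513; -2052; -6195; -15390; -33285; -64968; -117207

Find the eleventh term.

-320265

-75, -423, -1539, -4143, -9195, -17895, -31683, -52239
-348, -1116, -2604, -5052, -8700, -13788, -20556
-768, -1488, -2448, -3648, -5088, -6768
-720, -960, -1200, -1440, -1680
-240, -240, -240, -240
Fifth differences constant at -240.
-1680 − 240 = -1920;  -6768 − 1920 = -8688;  -20556 − 8688 = -29244;  -52239 − 29244 = -81483;  -117207 − 81483 = -198690
-1920 − 240 = -2160;  -8688 − 2160 = -10848;  -29244 − 10848 = -40092;  -81483 − 40092 = -121575;  -198690 − 121575 = -320265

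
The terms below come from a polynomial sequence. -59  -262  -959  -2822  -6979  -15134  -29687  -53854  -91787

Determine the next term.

D1: -203, -697, -1863, -4157, -8155, -14553, -24167, -37933
D2: -494, -1166, -2294, -3998, -6398, -9614, -13766
D3: -672, -1128, -1704, -2400, -3216, -4152
D4: -456, -576, -696, -816, -936
D5: -120, -120, -120, -120
Fifth differences constant at -120.
-936 − 120 = -1056;  -4152 − 1056 = -5208;  -13766 − 5208 = -18974;  -37933 − 18974 = -56907;  -91787 − 56907 = -148694

-148694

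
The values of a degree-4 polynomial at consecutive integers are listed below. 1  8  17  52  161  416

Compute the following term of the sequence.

D1: 7 , 9 , 35 , 109 , 255
D2: 2 , 26 , 74 , 146
D3: 24 , 48 , 72
D4: 24 , 24
Fourth differences constant at 24.
72 + 24 = 96;  146 + 96 = 242;  255 + 242 = 497;  416 + 497 = 913

913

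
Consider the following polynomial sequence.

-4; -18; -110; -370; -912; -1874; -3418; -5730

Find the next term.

D1: -14 , -92 , -260 , -542 , -962 , -1544 , -2312
D2: -78 , -168 , -282 , -420 , -582 , -768
D3: -90 , -114 , -138 , -162 , -186
D4: -24 , -24 , -24 , -24
The fourth differences are constant (-24).
-186 − 24 = -210;  -768 − 210 = -978;  -2312 − 978 = -3290;  -5730 − 3290 = -9020

-9020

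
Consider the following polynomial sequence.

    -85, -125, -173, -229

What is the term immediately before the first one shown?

-40, -48, -56
-8, -8
The second differences are constant at -8.
Work back: -40 + 8 = -32;  -85 + 32 = -53

-53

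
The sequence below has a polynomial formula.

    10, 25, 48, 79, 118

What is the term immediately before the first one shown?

Δ: 15  23  31  39
Δ²: 8  8  8
The second differences are constant at 8.
Work back: 15 − 8 = 7;  10 − 7 = 3

3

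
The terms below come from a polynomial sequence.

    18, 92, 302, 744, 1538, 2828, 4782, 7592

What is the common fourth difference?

First differences: 74, 210, 442, 794, 1290, 1954, 2810
Second differences: 136, 232, 352, 496, 664, 856
Third differences: 96, 120, 144, 168, 192
Fourth differences: 24, 24, 24, 24

24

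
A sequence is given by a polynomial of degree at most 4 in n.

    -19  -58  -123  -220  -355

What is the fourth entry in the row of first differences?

-135

D1: -39, -65, -97, -135
D2: -26, -32, -38
D3: -6, -6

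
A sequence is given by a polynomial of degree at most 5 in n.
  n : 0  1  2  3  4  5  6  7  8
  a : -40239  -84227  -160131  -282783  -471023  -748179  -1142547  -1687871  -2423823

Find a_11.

-43988, -75904, -122652, -188240, -277156, -394368, -545324, -735952
-31916, -46748, -65588, -88916, -117212, -150956, -190628
-14832, -18840, -23328, -28296, -33744, -39672
-4008, -4488, -4968, -5448, -5928
-480, -480, -480, -480
Fifth differences constant at -480.
-5928 − 480 = -6408;  -39672 − 6408 = -46080;  -190628 − 46080 = -236708;  -735952 − 236708 = -972660;  -2423823 − 972660 = -3396483
-6408 − 480 = -6888;  -46080 − 6888 = -52968;  -236708 − 52968 = -289676;  -972660 − 289676 = -1262336;  -3396483 − 1262336 = -4658819
-6888 − 480 = -7368;  -52968 − 7368 = -60336;  -289676 − 60336 = -350012;  -1262336 − 350012 = -1612348;  -4658819 − 1612348 = -6271167

-6271167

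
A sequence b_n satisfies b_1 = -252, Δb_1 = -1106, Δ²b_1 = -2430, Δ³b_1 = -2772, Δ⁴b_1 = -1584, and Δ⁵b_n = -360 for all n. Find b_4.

-13632

Build the table forward from the leading diagonal:
D5: -360, -360, -360, -360
D4: -1584, -1944, -2304, -2664
D3: -2772, -4356, -6300, -8604
D2: -2430, -5202, -9558, -15858
D1: -1106, -3536, -8738, -18296
b: -252, -1358, -4894, -13632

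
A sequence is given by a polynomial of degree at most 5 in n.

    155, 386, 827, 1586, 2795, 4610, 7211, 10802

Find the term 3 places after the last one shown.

First differences: 231, 441, 759, 1209, 1815, 2601, 3591
Second differences: 210, 318, 450, 606, 786, 990
Third differences: 108, 132, 156, 180, 204
Fourth differences: 24, 24, 24, 24
Constant fourth difference = 24, so extend:
204 + 24 = 228;  990 + 228 = 1218;  3591 + 1218 = 4809;  10802 + 4809 = 15611
228 + 24 = 252;  1218 + 252 = 1470;  4809 + 1470 = 6279;  15611 + 6279 = 21890
252 + 24 = 276;  1470 + 276 = 1746;  6279 + 1746 = 8025;  21890 + 8025 = 29915

29915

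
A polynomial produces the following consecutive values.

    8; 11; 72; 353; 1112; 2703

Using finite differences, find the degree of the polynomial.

4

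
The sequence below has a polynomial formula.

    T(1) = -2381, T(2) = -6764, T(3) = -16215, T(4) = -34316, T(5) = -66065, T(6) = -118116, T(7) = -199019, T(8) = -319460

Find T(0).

-660

First differences: -4383, -9451, -18101, -31749, -52051, -80903, -120441
Second differences: -5068, -8650, -13648, -20302, -28852, -39538
Third differences: -3582, -4998, -6654, -8550, -10686
Fourth differences: -1416, -1656, -1896, -2136
Fifth differences: -240, -240, -240
The fifth differences are constant at -240.
Work back: -1416 + 240 = -1176;  -3582 + 1176 = -2406;  -5068 + 2406 = -2662;  -4383 + 2662 = -1721;  -2381 + 1721 = -660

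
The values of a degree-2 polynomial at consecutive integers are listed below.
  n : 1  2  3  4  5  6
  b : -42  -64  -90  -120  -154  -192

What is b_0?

-24

-22, -26, -30, -34, -38
-4, -4, -4, -4
The second differences are constant at -4.
Work back: -22 + 4 = -18;  -42 + 18 = -24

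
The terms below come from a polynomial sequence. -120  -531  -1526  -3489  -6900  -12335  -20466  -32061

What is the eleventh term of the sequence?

First differences: -411  -995  -1963  -3411  -5435  -8131  -11595
Second differences: -584  -968  -1448  -2024  -2696  -3464
Third differences: -384  -480  -576  -672  -768
Fourth differences: -96  -96  -96  -96
The fourth differences are constant (-96).
-768 − 96 = -864;  -3464 − 864 = -4328;  -11595 − 4328 = -15923;  -32061 − 15923 = -47984
-864 − 96 = -960;  -4328 − 960 = -5288;  -15923 − 5288 = -21211;  -47984 − 21211 = -69195
-960 − 96 = -1056;  -5288 − 1056 = -6344;  -21211 − 6344 = -27555;  -69195 − 27555 = -96750

-96750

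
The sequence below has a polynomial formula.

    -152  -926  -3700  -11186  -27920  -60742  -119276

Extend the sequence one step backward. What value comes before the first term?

-10

D1: -774  -2774  -7486  -16734  -32822  -58534
D2: -2000  -4712  -9248  -16088  -25712
D3: -2712  -4536  -6840  -9624
D4: -1824  -2304  -2784
D5: -480  -480
The fifth differences are constant at -480.
Work back: -1824 + 480 = -1344;  -2712 + 1344 = -1368;  -2000 + 1368 = -632;  -774 + 632 = -142;  -152 + 142 = -10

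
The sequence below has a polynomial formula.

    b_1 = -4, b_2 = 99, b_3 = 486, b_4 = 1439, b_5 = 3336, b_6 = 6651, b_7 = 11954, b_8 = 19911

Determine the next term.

31284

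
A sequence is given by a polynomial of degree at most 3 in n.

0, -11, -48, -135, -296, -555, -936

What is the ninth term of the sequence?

-2160

-11, -37, -87, -161, -259, -381
-26, -50, -74, -98, -122
-24, -24, -24, -24
The third differences are constant (-24).
-122 − 24 = -146;  -381 − 146 = -527;  -936 − 527 = -1463
-146 − 24 = -170;  -527 − 170 = -697;  -1463 − 697 = -2160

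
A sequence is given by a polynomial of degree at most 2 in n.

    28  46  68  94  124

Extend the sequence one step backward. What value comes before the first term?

14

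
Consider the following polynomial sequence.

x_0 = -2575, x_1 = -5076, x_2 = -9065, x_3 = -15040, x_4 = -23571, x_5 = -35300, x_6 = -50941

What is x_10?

-169425

Δ: -2501, -3989, -5975, -8531, -11729, -15641
Δ²: -1488, -1986, -2556, -3198, -3912
Δ³: -498, -570, -642, -714
Δ⁴: -72, -72, -72
Fourth differences constant at -72.
-714 − 72 = -786;  -3912 − 786 = -4698;  -15641 − 4698 = -20339;  -50941 − 20339 = -71280
-786 − 72 = -858;  -4698 − 858 = -5556;  -20339 − 5556 = -25895;  -71280 − 25895 = -97175
-858 − 72 = -930;  -5556 − 930 = -6486;  -25895 − 6486 = -32381;  -97175 − 32381 = -129556
-930 − 72 = -1002;  -6486 − 1002 = -7488;  -32381 − 7488 = -39869;  -129556 − 39869 = -169425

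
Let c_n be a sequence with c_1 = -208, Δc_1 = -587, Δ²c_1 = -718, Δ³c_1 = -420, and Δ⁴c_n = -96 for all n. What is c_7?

Build the table forward from the leading diagonal:
Fourth differences: -96, -96, -96, -96, -96, -96, -96
Third differences: -420, -516, -612, -708, -804, -900, -996
Second differences: -718, -1138, -1654, -2266, -2974, -3778, -4678
First differences: -587, -1305, -2443, -4097, -6363, -9337, -13115
c: -208, -795, -2100, -4543, -8640, -15003, -24340

-24340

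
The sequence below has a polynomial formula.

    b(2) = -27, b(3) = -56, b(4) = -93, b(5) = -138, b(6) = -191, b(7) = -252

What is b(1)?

-6

First differences: -29, -37, -45, -53, -61
Second differences: -8, -8, -8, -8
The second differences are constant at -8.
Work back: -29 + 8 = -21;  -27 + 21 = -6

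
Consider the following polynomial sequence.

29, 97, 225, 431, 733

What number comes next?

Δ: 68 , 128 , 206 , 302
Δ²: 60 , 78 , 96
Δ³: 18 , 18
Constant third difference = 18, so extend:
96 + 18 = 114;  302 + 114 = 416;  733 + 416 = 1149

1149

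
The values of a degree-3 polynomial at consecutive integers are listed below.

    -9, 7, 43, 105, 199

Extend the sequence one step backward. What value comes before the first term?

Δ: 16  36  62  94
Δ²: 20  26  32
Δ³: 6  6
The third differences are constant at 6.
Work back: 20 − 6 = 14;  16 − 14 = 2;  -9 − 2 = -11

-11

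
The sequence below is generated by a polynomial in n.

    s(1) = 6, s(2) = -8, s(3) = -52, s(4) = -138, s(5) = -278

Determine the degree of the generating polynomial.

3

D1: -14, -44, -86, -140
D2: -30, -42, -54
D3: -12, -12
The third differences are constant, so the polynomial has degree 3.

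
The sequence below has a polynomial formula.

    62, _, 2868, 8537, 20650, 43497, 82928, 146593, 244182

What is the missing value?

Using the last 7 terms:
5669, 12113, 22847, 39431, 63665, 97589
6444, 10734, 16584, 24234, 33924
4290, 5850, 7650, 9690
1560, 1800, 2040
240, 240
Constant fifth difference = 240.
Extend backward: 1560 − 240 = 1320;  4290 − 1320 = 2970;  6444 − 2970 = 3474;  5669 − 3474 = 2195;  2868 − 2195 = 673

673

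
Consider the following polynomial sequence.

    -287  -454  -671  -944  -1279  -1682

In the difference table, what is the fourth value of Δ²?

-68

D1: -167, -217, -273, -335, -403
D2: -50, -56, -62, -68
D3: -6, -6, -6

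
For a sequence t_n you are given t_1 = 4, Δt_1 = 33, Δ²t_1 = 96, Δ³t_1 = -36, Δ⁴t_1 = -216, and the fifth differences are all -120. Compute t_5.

Build the table forward from the leading diagonal:
D5: -120, -120, -120, -120, -120
D4: -216, -336, -456, -576, -696
D3: -36, -252, -588, -1044, -1620
D2: 96, 60, -192, -780, -1824
D1: 33, 129, 189, -3, -783
t: 4, 37, 166, 355, 352

352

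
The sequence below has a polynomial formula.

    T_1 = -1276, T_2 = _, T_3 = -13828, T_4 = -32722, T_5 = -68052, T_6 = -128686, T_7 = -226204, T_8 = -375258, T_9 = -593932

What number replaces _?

Using the last 7 terms:
Δ: -18894, -35330, -60634, -97518, -149054, -218674
Δ²: -16436, -25304, -36884, -51536, -69620
Δ³: -8868, -11580, -14652, -18084
Δ⁴: -2712, -3072, -3432
Δ⁵: -360, -360
Constant fifth difference = -360.
Extend backward: -2712 + 360 = -2352;  -8868 + 2352 = -6516;  -16436 + 6516 = -9920;  -18894 + 9920 = -8974;  -13828 + 8974 = -4854

-4854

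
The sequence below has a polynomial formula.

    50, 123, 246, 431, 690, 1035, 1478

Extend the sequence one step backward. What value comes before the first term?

73  123  185  259  345  443
50  62  74  86  98
12  12  12  12
The third differences are constant at 12.
Work back: 50 − 12 = 38;  73 − 38 = 35;  50 − 35 = 15

15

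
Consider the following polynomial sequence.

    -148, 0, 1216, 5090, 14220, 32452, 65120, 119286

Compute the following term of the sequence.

203980

D1: 148, 1216, 3874, 9130, 18232, 32668, 54166
D2: 1068, 2658, 5256, 9102, 14436, 21498
D3: 1590, 2598, 3846, 5334, 7062
D4: 1008, 1248, 1488, 1728
D5: 240, 240, 240
Constant fifth difference = 240, so extend:
1728 + 240 = 1968;  7062 + 1968 = 9030;  21498 + 9030 = 30528;  54166 + 30528 = 84694;  119286 + 84694 = 203980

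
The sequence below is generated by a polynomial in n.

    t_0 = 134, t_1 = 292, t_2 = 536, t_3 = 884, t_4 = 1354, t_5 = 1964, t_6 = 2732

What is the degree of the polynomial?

158, 244, 348, 470, 610, 768
86, 104, 122, 140, 158
18, 18, 18, 18
The third differences are constant, so the polynomial has degree 3.

3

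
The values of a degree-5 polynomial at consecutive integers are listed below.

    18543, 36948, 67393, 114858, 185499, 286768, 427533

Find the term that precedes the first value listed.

8254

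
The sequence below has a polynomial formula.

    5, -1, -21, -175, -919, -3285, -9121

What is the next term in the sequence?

-21331

Δ: -6, -20, -154, -744, -2366, -5836
Δ²: -14, -134, -590, -1622, -3470
Δ³: -120, -456, -1032, -1848
Δ⁴: -336, -576, -816
Δ⁵: -240, -240
Constant fifth difference = -240, so extend:
-816 − 240 = -1056;  -1848 − 1056 = -2904;  -3470 − 2904 = -6374;  -5836 − 6374 = -12210;  -9121 − 12210 = -21331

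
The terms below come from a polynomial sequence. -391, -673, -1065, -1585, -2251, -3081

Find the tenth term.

D1: -282, -392, -520, -666, -830
D2: -110, -128, -146, -164
D3: -18, -18, -18
The third differences are constant (-18).
-164 − 18 = -182;  -830 − 182 = -1012;  -3081 − 1012 = -4093
-182 − 18 = -200;  -1012 − 200 = -1212;  -4093 − 1212 = -5305
-200 − 18 = -218;  -1212 − 218 = -1430;  -5305 − 1430 = -6735
-218 − 18 = -236;  -1430 − 236 = -1666;  -6735 − 1666 = -8401

-8401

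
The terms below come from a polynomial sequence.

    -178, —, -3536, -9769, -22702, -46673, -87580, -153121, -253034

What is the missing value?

Using the last 7 terms:
-6233  -12933  -23971  -40907  -65541  -99913
-6700  -11038  -16936  -24634  -34372
-4338  -5898  -7698  -9738
-1560  -1800  -2040
-240  -240
Constant fifth difference = -240.
Extend backward: -1560 + 240 = -1320;  -4338 + 1320 = -3018;  -6700 + 3018 = -3682;  -6233 + 3682 = -2551;  -3536 + 2551 = -985

-985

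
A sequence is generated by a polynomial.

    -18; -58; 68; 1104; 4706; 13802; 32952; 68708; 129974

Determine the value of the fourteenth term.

-40, 126, 1036, 3602, 9096, 19150, 35756, 61266
166, 910, 2566, 5494, 10054, 16606, 25510
744, 1656, 2928, 4560, 6552, 8904
912, 1272, 1632, 1992, 2352
360, 360, 360, 360
The fifth differences are constant (360).
2352 + 360 = 2712;  8904 + 2712 = 11616;  25510 + 11616 = 37126;  61266 + 37126 = 98392;  129974 + 98392 = 228366
2712 + 360 = 3072;  11616 + 3072 = 14688;  37126 + 14688 = 51814;  98392 + 51814 = 150206;  228366 + 150206 = 378572
3072 + 360 = 3432;  14688 + 3432 = 18120;  51814 + 18120 = 69934;  150206 + 69934 = 220140;  378572 + 220140 = 598712
3432 + 360 = 3792;  18120 + 3792 = 21912;  69934 + 21912 = 91846;  220140 + 91846 = 311986;  598712 + 311986 = 910698
3792 + 360 = 4152;  21912 + 4152 = 26064;  91846 + 26064 = 117910;  311986 + 117910 = 429896;  910698 + 429896 = 1340594

1340594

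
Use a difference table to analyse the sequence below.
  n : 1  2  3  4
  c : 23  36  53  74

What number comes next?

99

Δ: 13 , 17 , 21
Δ²: 4 , 4
The second differences are constant (4).
21 + 4 = 25;  74 + 25 = 99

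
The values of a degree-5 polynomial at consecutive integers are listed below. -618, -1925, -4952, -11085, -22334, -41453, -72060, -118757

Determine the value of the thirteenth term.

-838662

D1: -1307  -3027  -6133  -11249  -19119  -30607  -46697
D2: -1720  -3106  -5116  -7870  -11488  -16090
D3: -1386  -2010  -2754  -3618  -4602
D4: -624  -744  -864  -984
D5: -120  -120  -120
Fifth differences constant at -120.
-984 − 120 = -1104;  -4602 − 1104 = -5706;  -16090 − 5706 = -21796;  -46697 − 21796 = -68493;  -118757 − 68493 = -187250
-1104 − 120 = -1224;  -5706 − 1224 = -6930;  -21796 − 6930 = -28726;  -68493 − 28726 = -97219;  -187250 − 97219 = -284469
-1224 − 120 = -1344;  -6930 − 1344 = -8274;  -28726 − 8274 = -37000;  -97219 − 37000 = -134219;  -284469 − 134219 = -418688
-1344 − 120 = -1464;  -8274 − 1464 = -9738;  -37000 − 9738 = -46738;  -134219 − 46738 = -180957;  -418688 − 180957 = -599645
-1464 − 120 = -1584;  -9738 − 1584 = -11322;  -46738 − 11322 = -58060;  -180957 − 58060 = -239017;  -599645 − 239017 = -838662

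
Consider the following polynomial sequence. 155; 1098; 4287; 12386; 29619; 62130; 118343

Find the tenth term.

555194

Δ: 943 , 3189 , 8099 , 17233 , 32511 , 56213
Δ²: 2246 , 4910 , 9134 , 15278 , 23702
Δ³: 2664 , 4224 , 6144 , 8424
Δ⁴: 1560 , 1920 , 2280
Δ⁵: 360 , 360
The fifth differences are constant (360).
2280 + 360 = 2640;  8424 + 2640 = 11064;  23702 + 11064 = 34766;  56213 + 34766 = 90979;  118343 + 90979 = 209322
2640 + 360 = 3000;  11064 + 3000 = 14064;  34766 + 14064 = 48830;  90979 + 48830 = 139809;  209322 + 139809 = 349131
3000 + 360 = 3360;  14064 + 3360 = 17424;  48830 + 17424 = 66254;  139809 + 66254 = 206063;  349131 + 206063 = 555194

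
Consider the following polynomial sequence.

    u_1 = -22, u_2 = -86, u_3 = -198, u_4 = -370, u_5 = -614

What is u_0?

6

First differences: -64  -112  -172  -244
Second differences: -48  -60  -72
Third differences: -12  -12
The third differences are constant at -12.
Work back: -48 + 12 = -36;  -64 + 36 = -28;  -22 + 28 = 6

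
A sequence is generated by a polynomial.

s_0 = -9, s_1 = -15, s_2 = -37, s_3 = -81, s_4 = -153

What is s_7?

D1: -6 , -22 , -44 , -72
D2: -16 , -22 , -28
D3: -6 , -6
Constant third difference = -6, so extend:
-28 − 6 = -34;  -72 − 34 = -106;  -153 − 106 = -259
-34 − 6 = -40;  -106 − 40 = -146;  -259 − 146 = -405
-40 − 6 = -46;  -146 − 46 = -192;  -405 − 192 = -597

-597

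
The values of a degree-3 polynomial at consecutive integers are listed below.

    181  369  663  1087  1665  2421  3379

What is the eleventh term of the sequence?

9711

Δ: 188  294  424  578  756  958
Δ²: 106  130  154  178  202
Δ³: 24  24  24  24
Constant third difference = 24, so extend:
202 + 24 = 226;  958 + 226 = 1184;  3379 + 1184 = 4563
226 + 24 = 250;  1184 + 250 = 1434;  4563 + 1434 = 5997
250 + 24 = 274;  1434 + 274 = 1708;  5997 + 1708 = 7705
274 + 24 = 298;  1708 + 298 = 2006;  7705 + 2006 = 9711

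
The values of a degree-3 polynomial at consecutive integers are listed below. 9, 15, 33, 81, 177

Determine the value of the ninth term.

1401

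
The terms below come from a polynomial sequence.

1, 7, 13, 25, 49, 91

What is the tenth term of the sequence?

559

First differences: 6 , 6 , 12 , 24 , 42
Second differences: 0 , 6 , 12 , 18
Third differences: 6 , 6 , 6
The third differences are constant (6).
18 + 6 = 24;  42 + 24 = 66;  91 + 66 = 157
24 + 6 = 30;  66 + 30 = 96;  157 + 96 = 253
30 + 6 = 36;  96 + 36 = 132;  253 + 132 = 385
36 + 6 = 42;  132 + 42 = 174;  385 + 174 = 559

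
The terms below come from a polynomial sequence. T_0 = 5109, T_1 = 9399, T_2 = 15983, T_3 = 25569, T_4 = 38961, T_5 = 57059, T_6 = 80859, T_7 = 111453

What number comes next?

150029

D1: 4290, 6584, 9586, 13392, 18098, 23800, 30594
D2: 2294, 3002, 3806, 4706, 5702, 6794
D3: 708, 804, 900, 996, 1092
D4: 96, 96, 96, 96
Constant fourth difference = 96, so extend:
1092 + 96 = 1188;  6794 + 1188 = 7982;  30594 + 7982 = 38576;  111453 + 38576 = 150029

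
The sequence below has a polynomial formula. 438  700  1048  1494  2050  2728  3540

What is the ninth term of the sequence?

5614

262, 348, 446, 556, 678, 812
86, 98, 110, 122, 134
12, 12, 12, 12
Constant third difference = 12, so extend:
134 + 12 = 146;  812 + 146 = 958;  3540 + 958 = 4498
146 + 12 = 158;  958 + 158 = 1116;  4498 + 1116 = 5614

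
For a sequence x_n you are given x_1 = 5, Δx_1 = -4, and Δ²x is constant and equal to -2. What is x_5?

-23

Build the table forward from the leading diagonal:
Second differences: -2  -2  -2  -2  -2
First differences: -4  -6  -8  -10  -12
x: 5  1  -5  -13  -23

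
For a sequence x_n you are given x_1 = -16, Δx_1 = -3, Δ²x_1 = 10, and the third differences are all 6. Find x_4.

11

Build the table forward from the leading diagonal:
Third differences: 6, 6, 6, 6
Second differences: 10, 16, 22, 28
First differences: -3, 7, 23, 45
x: -16, -19, -12, 11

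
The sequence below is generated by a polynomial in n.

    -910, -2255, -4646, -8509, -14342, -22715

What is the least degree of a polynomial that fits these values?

4

First differences: -1345, -2391, -3863, -5833, -8373
Second differences: -1046, -1472, -1970, -2540
Third differences: -426, -498, -570
Fourth differences: -72, -72
The fourth differences are constant, so the polynomial has degree 4.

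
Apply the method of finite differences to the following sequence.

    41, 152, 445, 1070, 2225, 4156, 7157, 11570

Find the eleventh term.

37421

Δ: 111, 293, 625, 1155, 1931, 3001, 4413
Δ²: 182, 332, 530, 776, 1070, 1412
Δ³: 150, 198, 246, 294, 342
Δ⁴: 48, 48, 48, 48
Constant fourth difference = 48, so extend:
342 + 48 = 390;  1412 + 390 = 1802;  4413 + 1802 = 6215;  11570 + 6215 = 17785
390 + 48 = 438;  1802 + 438 = 2240;  6215 + 2240 = 8455;  17785 + 8455 = 26240
438 + 48 = 486;  2240 + 486 = 2726;  8455 + 2726 = 11181;  26240 + 11181 = 37421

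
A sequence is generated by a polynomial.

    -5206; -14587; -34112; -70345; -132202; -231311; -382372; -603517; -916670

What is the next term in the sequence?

D1: -9381, -19525, -36233, -61857, -99109, -151061, -221145, -313153
D2: -10144, -16708, -25624, -37252, -51952, -70084, -92008
D3: -6564, -8916, -11628, -14700, -18132, -21924
D4: -2352, -2712, -3072, -3432, -3792
D5: -360, -360, -360, -360
Fifth differences constant at -360.
-3792 − 360 = -4152;  -21924 − 4152 = -26076;  -92008 − 26076 = -118084;  -313153 − 118084 = -431237;  -916670 − 431237 = -1347907

-1347907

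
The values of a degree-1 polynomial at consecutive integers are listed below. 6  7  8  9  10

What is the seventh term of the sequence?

12

D1: 1  1  1  1
The first differences are constant (1).
10 + 1 = 11
11 + 1 = 12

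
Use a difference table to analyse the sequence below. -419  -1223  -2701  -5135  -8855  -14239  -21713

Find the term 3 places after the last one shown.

-804, -1478, -2434, -3720, -5384, -7474
-674, -956, -1286, -1664, -2090
-282, -330, -378, -426
-48, -48, -48
The fourth differences are constant (-48).
-426 − 48 = -474;  -2090 − 474 = -2564;  -7474 − 2564 = -10038;  -21713 − 10038 = -31751
-474 − 48 = -522;  -2564 − 522 = -3086;  -10038 − 3086 = -13124;  -31751 − 13124 = -44875
-522 − 48 = -570;  -3086 − 570 = -3656;  -13124 − 3656 = -16780;  -44875 − 16780 = -61655

-61655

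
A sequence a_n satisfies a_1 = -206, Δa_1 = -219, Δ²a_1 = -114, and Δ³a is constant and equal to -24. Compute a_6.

Build the table forward from the leading diagonal:
Δ³: -24  -24  -24  -24  -24  -24
Δ²: -114  -138  -162  -186  -210  -234
Δ: -219  -333  -471  -633  -819  -1029
a: -206  -425  -758  -1229  -1862  -2681

-2681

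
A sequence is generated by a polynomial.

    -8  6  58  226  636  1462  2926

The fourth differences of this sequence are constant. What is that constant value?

48

Δ: 14, 52, 168, 410, 826, 1464
Δ²: 38, 116, 242, 416, 638
Δ³: 78, 126, 174, 222
Δ⁴: 48, 48, 48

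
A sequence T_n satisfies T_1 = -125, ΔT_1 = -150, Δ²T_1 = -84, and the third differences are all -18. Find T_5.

Build the table forward from the leading diagonal:
Δ³: -18  -18  -18  -18  -18
Δ²: -84  -102  -120  -138  -156
Δ: -150  -234  -336  -456  -594
T: -125  -275  -509  -845  -1301

-1301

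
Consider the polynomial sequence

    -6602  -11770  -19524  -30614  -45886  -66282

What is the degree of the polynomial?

4

Δ: -5168, -7754, -11090, -15272, -20396
Δ²: -2586, -3336, -4182, -5124
Δ³: -750, -846, -942
Δ⁴: -96, -96
The fourth differences are constant, so the polynomial has degree 4.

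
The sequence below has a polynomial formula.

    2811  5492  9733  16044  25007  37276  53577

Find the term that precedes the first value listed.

First differences: 2681  4241  6311  8963  12269  16301
Second differences: 1560  2070  2652  3306  4032
Third differences: 510  582  654  726
Fourth differences: 72  72  72
The fourth differences are constant at 72.
Work back: 510 − 72 = 438;  1560 − 438 = 1122;  2681 − 1122 = 1559;  2811 − 1559 = 1252

1252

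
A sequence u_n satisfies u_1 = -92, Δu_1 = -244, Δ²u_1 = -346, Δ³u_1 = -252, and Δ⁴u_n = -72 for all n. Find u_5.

-4224

Build the table forward from the leading diagonal:
Fourth differences: -72  -72  -72  -72  -72
Third differences: -252  -324  -396  -468  -540
Second differences: -346  -598  -922  -1318  -1786
First differences: -244  -590  -1188  -2110  -3428
u: -92  -336  -926  -2114  -4224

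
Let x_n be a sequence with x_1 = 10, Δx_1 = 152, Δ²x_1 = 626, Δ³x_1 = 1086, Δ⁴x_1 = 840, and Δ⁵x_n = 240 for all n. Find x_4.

Build the table forward from the leading diagonal:
Fifth differences: 240, 240, 240, 240
Fourth differences: 840, 1080, 1320, 1560
Third differences: 1086, 1926, 3006, 4326
Second differences: 626, 1712, 3638, 6644
First differences: 152, 778, 2490, 6128
x: 10, 162, 940, 3430

3430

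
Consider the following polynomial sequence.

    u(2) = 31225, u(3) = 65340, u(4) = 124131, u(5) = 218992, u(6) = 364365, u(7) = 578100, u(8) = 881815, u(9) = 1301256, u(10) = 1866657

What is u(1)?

13080

D1: 34115  58791  94861  145373  213735  303715  419441  565401
D2: 24676  36070  50512  68362  89980  115726  145960
D3: 11394  14442  17850  21618  25746  30234
D4: 3048  3408  3768  4128  4488
D5: 360  360  360  360
The fifth differences are constant at 360.
Work back: 3048 − 360 = 2688;  11394 − 2688 = 8706;  24676 − 8706 = 15970;  34115 − 15970 = 18145;  31225 − 18145 = 13080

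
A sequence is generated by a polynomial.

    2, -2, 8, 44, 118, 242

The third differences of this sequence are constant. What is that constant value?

12

Δ: -4, 10, 36, 74, 124
Δ²: 14, 26, 38, 50
Δ³: 12, 12, 12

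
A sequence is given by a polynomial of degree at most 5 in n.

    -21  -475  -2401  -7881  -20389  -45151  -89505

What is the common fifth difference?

First differences: -454, -1926, -5480, -12508, -24762, -44354
Second differences: -1472, -3554, -7028, -12254, -19592
Third differences: -2082, -3474, -5226, -7338
Fourth differences: -1392, -1752, -2112
Fifth differences: -360, -360

-360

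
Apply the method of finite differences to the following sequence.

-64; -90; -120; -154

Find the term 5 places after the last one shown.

-384

First differences: -26 , -30 , -34
Second differences: -4 , -4
The second differences are constant (-4).
-34 − 4 = -38;  -154 − 38 = -192
-38 − 4 = -42;  -192 − 42 = -234
-42 − 4 = -46;  -234 − 46 = -280
-46 − 4 = -50;  -280 − 50 = -330
-50 − 4 = -54;  -330 − 54 = -384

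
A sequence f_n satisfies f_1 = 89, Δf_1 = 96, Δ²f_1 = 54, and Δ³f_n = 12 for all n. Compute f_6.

1229

Build the table forward from the leading diagonal:
D3: 12  12  12  12  12  12
D2: 54  66  78  90  102  114
D1: 96  150  216  294  384  486
f: 89  185  335  551  845  1229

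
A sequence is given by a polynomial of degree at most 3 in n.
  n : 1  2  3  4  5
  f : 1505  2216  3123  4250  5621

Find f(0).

966

First differences: 711  907  1127  1371
Second differences: 196  220  244
Third differences: 24  24
The third differences are constant at 24.
Work back: 196 − 24 = 172;  711 − 172 = 539;  1505 − 539 = 966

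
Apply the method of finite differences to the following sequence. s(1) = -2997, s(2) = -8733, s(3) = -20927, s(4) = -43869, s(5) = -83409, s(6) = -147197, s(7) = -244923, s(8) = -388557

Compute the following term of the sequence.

Δ: -5736, -12194, -22942, -39540, -63788, -97726, -143634
Δ²: -6458, -10748, -16598, -24248, -33938, -45908
Δ³: -4290, -5850, -7650, -9690, -11970
Δ⁴: -1560, -1800, -2040, -2280
Δ⁵: -240, -240, -240
Fifth differences constant at -240.
-2280 − 240 = -2520;  -11970 − 2520 = -14490;  -45908 − 14490 = -60398;  -143634 − 60398 = -204032;  -388557 − 204032 = -592589

-592589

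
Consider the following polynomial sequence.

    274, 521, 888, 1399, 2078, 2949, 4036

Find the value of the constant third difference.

24

D1: 247, 367, 511, 679, 871, 1087
D2: 120, 144, 168, 192, 216
D3: 24, 24, 24, 24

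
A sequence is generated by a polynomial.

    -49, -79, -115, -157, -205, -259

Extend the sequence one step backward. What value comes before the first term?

-25

First differences: -30  -36  -42  -48  -54
Second differences: -6  -6  -6  -6
The second differences are constant at -6.
Work back: -30 + 6 = -24;  -49 + 24 = -25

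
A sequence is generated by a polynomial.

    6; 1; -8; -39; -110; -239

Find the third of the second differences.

D1: -5, -9, -31, -71, -129
D2: -4, -22, -40, -58
D3: -18, -18, -18

-40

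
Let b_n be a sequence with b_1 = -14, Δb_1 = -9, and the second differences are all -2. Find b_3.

-34

Build the table forward from the leading diagonal:
D2: -2, -2, -2
D1: -9, -11, -13
b: -14, -23, -34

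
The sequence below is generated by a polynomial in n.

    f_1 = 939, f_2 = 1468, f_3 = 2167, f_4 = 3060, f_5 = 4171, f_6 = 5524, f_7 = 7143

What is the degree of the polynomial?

D1: 529, 699, 893, 1111, 1353, 1619
D2: 170, 194, 218, 242, 266
D3: 24, 24, 24, 24
The third differences are constant, so the polynomial has degree 3.

3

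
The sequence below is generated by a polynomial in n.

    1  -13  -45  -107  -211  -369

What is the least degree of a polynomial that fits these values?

3

-14, -32, -62, -104, -158
-18, -30, -42, -54
-12, -12, -12
The third differences are constant, so the polynomial has degree 3.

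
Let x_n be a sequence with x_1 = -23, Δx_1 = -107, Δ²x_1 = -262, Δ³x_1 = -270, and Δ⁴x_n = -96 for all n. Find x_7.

-11435

Build the table forward from the leading diagonal:
Fourth differences: -96  -96  -96  -96  -96  -96  -96
Third differences: -270  -366  -462  -558  -654  -750  -846
Second differences: -262  -532  -898  -1360  -1918  -2572  -3322
First differences: -107  -369  -901  -1799  -3159  -5077  -7649
x: -23  -130  -499  -1400  -3199  -6358  -11435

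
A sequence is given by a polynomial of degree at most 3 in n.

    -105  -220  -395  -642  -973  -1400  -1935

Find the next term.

-2590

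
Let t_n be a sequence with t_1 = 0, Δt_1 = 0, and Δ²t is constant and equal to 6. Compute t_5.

Build the table forward from the leading diagonal:
Second differences: 6, 6, 6, 6, 6
First differences: 0, 6, 12, 18, 24
t: 0, 0, 6, 18, 36

36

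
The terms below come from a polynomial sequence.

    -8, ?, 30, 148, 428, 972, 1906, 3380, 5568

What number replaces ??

-4

Using the last 7 terms:
First differences: 118, 280, 544, 934, 1474, 2188
Second differences: 162, 264, 390, 540, 714
Third differences: 102, 126, 150, 174
Fourth differences: 24, 24, 24
Constant fourth difference = 24.
Extend backward: 102 − 24 = 78;  162 − 78 = 84;  118 − 84 = 34;  30 − 34 = -4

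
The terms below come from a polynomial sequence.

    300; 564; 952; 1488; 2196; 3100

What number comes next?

D1: 264, 388, 536, 708, 904
D2: 124, 148, 172, 196
D3: 24, 24, 24
The third differences are constant (24).
196 + 24 = 220;  904 + 220 = 1124;  3100 + 1124 = 4224

4224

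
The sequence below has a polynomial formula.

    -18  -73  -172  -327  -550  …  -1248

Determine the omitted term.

-853

Using the first 5 terms:
Δ: -55  -99  -155  -223
Δ²: -44  -56  -68
Δ³: -12  -12
Constant third difference = -12.
Extend forward: -68 − 12 = -80;  -223 − 80 = -303;  -550 − 303 = -853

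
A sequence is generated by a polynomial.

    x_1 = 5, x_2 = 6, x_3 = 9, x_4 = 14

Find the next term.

21

First differences: 1 , 3 , 5
Second differences: 2 , 2
Constant second difference = 2, so extend:
5 + 2 = 7;  14 + 7 = 21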